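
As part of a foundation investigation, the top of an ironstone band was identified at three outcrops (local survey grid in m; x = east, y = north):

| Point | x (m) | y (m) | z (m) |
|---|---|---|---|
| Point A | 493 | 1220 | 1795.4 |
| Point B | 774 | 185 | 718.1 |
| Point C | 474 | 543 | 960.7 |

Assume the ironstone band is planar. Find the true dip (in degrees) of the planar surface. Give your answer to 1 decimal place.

Two edge vectors: Point A→Point B = (281, -1035, -1077.3), Point A→Point C = (-19, -677, -834.7).
Normal n = (Point A→Point B) × (Point A→Point C) = (134582.4, 255019.4, -209902).
So ∂z/∂x = −n_x/n_z = 0.64117 and ∂z/∂y = −n_y/n_z = 1.21495.
Gradient magnitude |∇z| = √(a² + b²) = √(0.41110 + 1.47609) = 1.37375.
True dip = arctan(1.37375) = 53.9°, dipping toward SSW (azimuth ≈ 208°).

53.9°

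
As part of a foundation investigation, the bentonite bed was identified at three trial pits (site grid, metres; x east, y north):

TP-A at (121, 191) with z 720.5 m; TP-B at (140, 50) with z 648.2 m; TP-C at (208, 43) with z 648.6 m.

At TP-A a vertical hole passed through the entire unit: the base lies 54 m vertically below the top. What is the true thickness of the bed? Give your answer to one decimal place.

Let the plane be z = a·x + b·y + c.
TP-B−TP-A: 19a − 141b = −72.3;  TP-C−TP-A: 87a − 148b = −71.9.
Solving gives a = 0.05949, b = 0.52078.
|∇z| = √(a²+b²) = 0.52417, so dip δ = arctan(0.52417) = 27.66°.
True thickness = vertical thickness × cos δ = 54 × cos 27.66° = 47.8 m.

47.8 m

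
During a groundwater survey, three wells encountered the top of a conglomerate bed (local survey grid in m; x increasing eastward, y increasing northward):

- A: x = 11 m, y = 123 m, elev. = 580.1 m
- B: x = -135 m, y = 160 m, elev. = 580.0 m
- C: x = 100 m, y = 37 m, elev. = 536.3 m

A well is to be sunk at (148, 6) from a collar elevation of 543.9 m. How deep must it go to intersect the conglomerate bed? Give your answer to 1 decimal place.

20.6 m

Two edge vectors: A→B = (-146, 37, -0.1), A→C = (89, -86, -43.8).
Normal n = (A→B) × (A→C) = (-1629.2, -6403.7, 9263).
So ∂z/∂x = −n_x/n_z = 0.17588 and ∂z/∂y = −n_y/n_z = 0.69132.
Intercept c from A: 580.1 − 1.93 − 85.03 = 493.13.
At (148, 6): z_contact = 26.03 + 4.15 + 493.13 = 523.31 m.
Depth below ground = 543.9 − 523.31 = 20.6 m.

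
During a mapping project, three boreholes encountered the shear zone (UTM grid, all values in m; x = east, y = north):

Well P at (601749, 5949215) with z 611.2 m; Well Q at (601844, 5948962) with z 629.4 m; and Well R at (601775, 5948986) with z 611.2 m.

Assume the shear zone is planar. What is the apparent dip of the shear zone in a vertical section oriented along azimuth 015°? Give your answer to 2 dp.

Let the plane be z = a·x + b·y + c.
Well Q−Well P: 95a − 253b = 18.2;  Well R−Well P: 26a − 229b = 0.
Solving gives a = 0.27461, b = 0.03118.
Unit vector along 015° is (sin 15°, cos 15°) = (0.2588, 0.9659).
Slope in that direction = a·(0.2588) + b·(0.9659) = 0.10119.
Apparent dip = arctan|0.10119| = 5.78° (true dip is 15.4°, so apparent ≤ true as expected).

5.78°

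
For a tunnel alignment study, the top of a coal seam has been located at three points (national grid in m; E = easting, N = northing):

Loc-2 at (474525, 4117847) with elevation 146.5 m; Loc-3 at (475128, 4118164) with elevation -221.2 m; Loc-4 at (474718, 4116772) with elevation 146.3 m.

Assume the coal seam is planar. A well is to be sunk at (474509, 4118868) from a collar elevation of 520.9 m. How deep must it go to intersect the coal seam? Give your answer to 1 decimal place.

Two edge vectors: Loc-2→Loc-3 = (603, 317, -367.7), Loc-2→Loc-4 = (193, -1075, -0.2).
Normal n = (Loc-2→Loc-3) × (Loc-2→Loc-4) = (-395340.9, -70845.5, -709406).
So ∂z/∂E = −n_x/n_z = −0.557284404 and ∂z/∂N = −n_y/n_z = −0.099865944.
Intercept c from Loc-2: 146.5 + 264445.38 + 411232.68 = 675824.56.
At (474509, 4118868): z_contact = −264436.47 − 411334.64 + 675824.56 = 53.45 m.
Depth below ground = 520.9 − 53.45 = 467.4 m.

467.4 m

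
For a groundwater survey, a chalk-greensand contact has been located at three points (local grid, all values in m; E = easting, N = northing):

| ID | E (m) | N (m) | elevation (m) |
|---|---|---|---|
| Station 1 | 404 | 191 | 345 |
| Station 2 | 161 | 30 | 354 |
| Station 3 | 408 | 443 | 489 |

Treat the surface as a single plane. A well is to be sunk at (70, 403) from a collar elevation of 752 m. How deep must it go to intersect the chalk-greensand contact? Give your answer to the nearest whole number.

144 m

Two edge vectors: Station 1→Station 2 = (-243, -161, 9), Station 1→Station 3 = (4, 252, 144).
Normal n = (Station 1→Station 2) × (Station 1→Station 3) = (-25452, 35028, -60592).
So ∂z/∂E = −n_x/n_z = −0.42006 and ∂z/∂N = −n_y/n_z = 0.57810.
Intercept c from Station 1: 345 + 169.70 − 110.42 = 404.29.
At (70, 403): z_contact = −29.4 + 233.0 + 404.29 = 607.9 m.
Depth below ground = 752 − 607.9 = 144 m.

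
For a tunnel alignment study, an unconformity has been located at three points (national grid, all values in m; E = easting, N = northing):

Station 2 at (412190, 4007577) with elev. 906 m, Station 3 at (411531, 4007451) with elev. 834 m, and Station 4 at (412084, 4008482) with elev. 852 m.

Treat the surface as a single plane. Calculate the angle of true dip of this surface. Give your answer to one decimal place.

Let the plane be z = a·E + b·N + c.
Station 3−Station 2: −659a − 126b = −72;  Station 4−Station 2: −106a + 905b = −54.
Solving gives a = 0.11802, b = −0.04584.
Gradient magnitude |∇z| = √(a² + b²) = √(0.01393 + 0.00210) = 0.12661.
True dip = arctan(0.12661) = 7.2°, dipping toward WNW (azimuth ≈ 291°).

7.2°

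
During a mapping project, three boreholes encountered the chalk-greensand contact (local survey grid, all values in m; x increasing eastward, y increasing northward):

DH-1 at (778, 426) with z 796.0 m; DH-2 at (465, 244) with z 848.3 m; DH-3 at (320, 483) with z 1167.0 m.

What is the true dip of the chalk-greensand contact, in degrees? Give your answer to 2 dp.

Two edge vectors: DH-1→DH-2 = (-313, -182, 52.3), DH-1→DH-3 = (-458, 57, 371).
Normal n = (DH-1→DH-2) × (DH-1→DH-3) = (-70503.1, 92169.6, -101197).
So ∂z/∂x = −n_x/n_z = −0.69669 and ∂z/∂y = −n_y/n_z = 0.91079.
Gradient magnitude |∇z| = √(a² + b²) = √(0.48538 + 0.82955) = 1.14670.
True dip = arctan(1.14670) = 48.91°, dipping toward SE (azimuth ≈ 143°).

48.91°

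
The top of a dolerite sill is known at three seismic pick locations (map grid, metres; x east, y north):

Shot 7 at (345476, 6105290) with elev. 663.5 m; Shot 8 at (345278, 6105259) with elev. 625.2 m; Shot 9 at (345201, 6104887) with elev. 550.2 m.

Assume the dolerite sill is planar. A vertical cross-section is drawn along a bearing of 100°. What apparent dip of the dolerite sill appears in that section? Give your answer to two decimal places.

7.73°

Two edge vectors: Shot 7→Shot 8 = (-198, -31, -38.3), Shot 7→Shot 9 = (-275, -403, -113.3).
Normal n = (Shot 7→Shot 8) × (Shot 7→Shot 9) = (-11922.6, -11900.9, 71269).
So ∂z/∂x = −n_x/n_z = 0.16729 and ∂z/∂y = −n_y/n_z = 0.16699.
Unit vector along 100° is (sin 100°, cos 100°) = (0.9848, -0.1736).
Slope in that direction = a·(0.9848) + b·(-0.1736) = 0.13575.
Apparent dip = arctan|0.13575| = 7.73° (true dip is 13.3°, so apparent ≤ true as expected).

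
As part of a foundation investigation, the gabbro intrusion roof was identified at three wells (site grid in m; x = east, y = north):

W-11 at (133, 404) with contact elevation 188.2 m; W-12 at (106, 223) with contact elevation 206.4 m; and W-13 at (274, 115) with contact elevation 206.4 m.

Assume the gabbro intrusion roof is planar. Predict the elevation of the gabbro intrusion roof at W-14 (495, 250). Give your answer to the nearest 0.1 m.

Two edge vectors: W-11→W-12 = (-27, -181, 18.2), W-11→W-13 = (141, -289, 18.2).
Normal n = (W-11→W-12) × (W-11→W-13) = (1965.6, 3057.6, 33324).
So ∂z/∂x = −n_x/n_z = −0.05898 and ∂z/∂y = −n_y/n_z = −0.09175.
Intercept c from W-11: 188.2 + 7.84 + 37.07 = 233.11.
At (495, 250): z = −29.2 − 22.9 + 233.11 = 181.0 m.

181.0 m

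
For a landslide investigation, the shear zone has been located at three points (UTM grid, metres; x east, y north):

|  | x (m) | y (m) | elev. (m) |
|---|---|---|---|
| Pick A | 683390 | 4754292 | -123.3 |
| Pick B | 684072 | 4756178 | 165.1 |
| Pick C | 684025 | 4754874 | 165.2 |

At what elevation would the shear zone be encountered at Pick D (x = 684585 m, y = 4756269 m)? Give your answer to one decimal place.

Two edge vectors: Pick A→Pick B = (682, 1886, 288.4), Pick A→Pick C = (635, 582, 288.5).
Normal n = (Pick A→Pick B) × (Pick A→Pick C) = (376262.2, -13623, -800686).
So ∂z/∂x = −n_x/n_z = 0.469924789 and ∂z/∂y = −n_y/n_z = −0.017014160.
Intercept c from Pick A: -123.3 − 321141.90 + 80890.29 = −240374.92.
At (684585, 4756269): z = 321703.5 − 80923.9 − 240374.92 = 404.6 m.

404.6 m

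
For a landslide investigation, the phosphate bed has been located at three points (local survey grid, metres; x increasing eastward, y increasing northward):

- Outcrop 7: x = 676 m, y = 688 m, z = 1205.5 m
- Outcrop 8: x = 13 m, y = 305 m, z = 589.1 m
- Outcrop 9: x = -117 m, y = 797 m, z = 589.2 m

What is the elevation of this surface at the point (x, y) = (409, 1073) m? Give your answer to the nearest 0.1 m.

1072.3 m

Two edge vectors: Outcrop 7→Outcrop 8 = (-663, -383, -616.4), Outcrop 7→Outcrop 9 = (-793, 109, -616.3).
Normal n = (Outcrop 7→Outcrop 8) × (Outcrop 7→Outcrop 9) = (303230.5, 80198.3, -375986).
So ∂z/∂x = −n_x/n_z = 0.806494 and ∂z/∂y = −n_y/n_z = 0.213301.
Intercept c from Outcrop 7: 1205.5 − 545.19 − 146.75 = 513.56.
At (409, 1073): z = 329.9 + 228.9 + 513.56 = 1072.3 m.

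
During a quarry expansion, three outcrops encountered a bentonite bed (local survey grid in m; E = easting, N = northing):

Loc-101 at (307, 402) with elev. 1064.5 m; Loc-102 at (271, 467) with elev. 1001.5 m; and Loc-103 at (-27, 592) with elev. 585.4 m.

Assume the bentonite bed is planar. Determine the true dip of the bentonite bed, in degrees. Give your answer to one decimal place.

52.7°

Two edge vectors: Loc-101→Loc-102 = (-36, 65, -63), Loc-101→Loc-103 = (-334, 190, -479.1).
Normal n = (Loc-101→Loc-102) × (Loc-101→Loc-103) = (-19171.5, 3794.4, 14870).
So ∂z/∂E = −n_x/n_z = 1.28927 and ∂z/∂N = −n_y/n_z = −0.25517.
Gradient magnitude |∇z| = √(a² + b²) = √(1.66223 + 0.06511) = 1.31428.
True dip = arctan(1.31428) = 52.7°, dipping toward W (azimuth ≈ 281°).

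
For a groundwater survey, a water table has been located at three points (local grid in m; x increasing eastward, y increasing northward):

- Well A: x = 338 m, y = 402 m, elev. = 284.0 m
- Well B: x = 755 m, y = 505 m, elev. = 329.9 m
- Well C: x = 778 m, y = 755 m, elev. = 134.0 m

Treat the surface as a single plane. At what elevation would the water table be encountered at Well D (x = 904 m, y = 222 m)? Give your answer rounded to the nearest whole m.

606 m

Two edge vectors: Well A→Well B = (417, 103, 45.9), Well A→Well C = (440, 353, -150).
Normal n = (Well A→Well B) × (Well A→Well C) = (-31652.7, 82746, 101881).
So ∂z/∂x = −n_x/n_z = 0.31068 and ∂z/∂y = −n_y/n_z = −0.81218.
Intercept c from Well A: 284 − 105.01 + 326.50 = 505.49.
At (904, 222): z = 280.9 − 180.3 + 505.49 = 606.0 m.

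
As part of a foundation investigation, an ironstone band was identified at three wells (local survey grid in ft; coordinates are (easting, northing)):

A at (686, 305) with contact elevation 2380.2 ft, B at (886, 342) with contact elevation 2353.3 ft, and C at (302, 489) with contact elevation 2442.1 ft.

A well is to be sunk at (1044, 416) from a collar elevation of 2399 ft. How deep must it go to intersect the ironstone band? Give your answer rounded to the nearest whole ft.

Two edge vectors: A→B = (200, 37, -26.9), A→C = (-384, 184, 61.9).
Normal n = (A→B) × (A→C) = (7239.9, -2050.4, 51008).
So ∂z/∂E = −n_x/n_z = −0.14194 and ∂z/∂N = −n_y/n_z = 0.04020.
Intercept c from A: 2380.2 + 97.37 − 12.26 = 2465.31.
At (1044, 416): z_contact = −148.2 + 16.7 + 2465.31 = 2333.8 ft.
Depth below ground = 2399 − 2333.8 = 65 ft.

65 ft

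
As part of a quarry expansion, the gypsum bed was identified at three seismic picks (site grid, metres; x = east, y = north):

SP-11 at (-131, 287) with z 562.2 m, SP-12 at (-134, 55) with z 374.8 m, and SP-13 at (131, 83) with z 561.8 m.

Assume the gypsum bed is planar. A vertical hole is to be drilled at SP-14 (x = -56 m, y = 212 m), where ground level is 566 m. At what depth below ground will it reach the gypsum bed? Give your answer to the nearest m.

Two edge vectors: SP-11→SP-12 = (-3, -232, -187.4), SP-11→SP-13 = (262, -204, -0.4).
Normal n = (SP-11→SP-12) × (SP-11→SP-13) = (-38136.8, -49100, 61396).
So ∂z/∂x = −n_x/n_z = 0.62116 and ∂z/∂y = −n_y/n_z = 0.79973.
Intercept c from SP-11: 562.2 + 81.37 − 229.52 = 414.05.
At (-56, 212): z_contact = −34.8 + 169.5 + 414.05 = 548.8 m.
Depth below ground = 566 − 548.8 = 17 m.

17 m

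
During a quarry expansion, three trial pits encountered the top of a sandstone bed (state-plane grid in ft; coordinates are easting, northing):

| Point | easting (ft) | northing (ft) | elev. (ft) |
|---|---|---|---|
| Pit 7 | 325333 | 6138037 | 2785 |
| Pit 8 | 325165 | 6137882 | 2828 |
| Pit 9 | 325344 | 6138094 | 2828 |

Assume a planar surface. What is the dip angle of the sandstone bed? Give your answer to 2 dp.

56.59°

Let the plane be z = a·easting + b·northing + c.
Pit 8−Pit 7: −168a − 155b = 43;  Pit 9−Pit 7: 11a + 57b = 43.
Solving gives a = −1.15818, b = 0.97789.
Gradient magnitude |∇z| = √(a² + b²) = √(1.34137 + 0.95628) = 1.51580.
True dip = arctan(1.51580) = 56.59°, dipping toward SE (azimuth ≈ 130°).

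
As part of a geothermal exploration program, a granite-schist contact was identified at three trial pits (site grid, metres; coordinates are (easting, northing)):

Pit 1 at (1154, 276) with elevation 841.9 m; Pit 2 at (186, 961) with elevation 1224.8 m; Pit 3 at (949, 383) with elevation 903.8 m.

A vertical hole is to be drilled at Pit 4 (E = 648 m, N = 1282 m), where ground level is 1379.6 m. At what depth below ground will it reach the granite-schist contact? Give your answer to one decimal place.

Let the plane be z = a·E + b·N + c.
Pit 2−Pit 1: −968a + 685b = 382.9;  Pit 3−Pit 1: −205a + 107b = 61.9.
Solving gives a = −0.038840, b = 0.504092.
Then c = 841.9 − a·1154 − b·276 = 747.59.
At (648, 1282): z_contact = −25.17 + 646.25 + 747.59 = 1368.67 m.
Depth below ground = 1379.6 − 1368.67 = 10.9 m.

10.9 m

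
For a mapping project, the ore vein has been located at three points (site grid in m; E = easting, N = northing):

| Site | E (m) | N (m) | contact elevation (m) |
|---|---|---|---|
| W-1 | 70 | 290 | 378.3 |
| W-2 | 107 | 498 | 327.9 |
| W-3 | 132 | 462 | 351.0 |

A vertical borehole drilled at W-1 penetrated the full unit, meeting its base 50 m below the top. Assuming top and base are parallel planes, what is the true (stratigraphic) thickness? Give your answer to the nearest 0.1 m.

43.6 m

Let the plane be z = a·E + b·N + c.
W-2−W-1: 37a + 208b = −50.4;  W-3−W-1: 62a + 172b = −27.3.
Solving gives a = 0.45781, b = −0.32374.
|∇z| = √(a²+b²) = 0.56071, so dip δ = arctan(0.56071) = 29.28°.
True thickness = vertical thickness × cos δ = 50 × cos 29.28° = 43.6 m.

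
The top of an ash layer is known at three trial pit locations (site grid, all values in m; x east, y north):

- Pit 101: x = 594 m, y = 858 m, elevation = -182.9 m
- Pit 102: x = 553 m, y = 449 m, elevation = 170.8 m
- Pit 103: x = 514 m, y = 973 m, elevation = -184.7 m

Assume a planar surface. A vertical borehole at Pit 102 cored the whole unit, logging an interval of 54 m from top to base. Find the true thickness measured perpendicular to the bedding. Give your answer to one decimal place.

Two edge vectors: Pit 101→Pit 102 = (-41, -409, 353.7), Pit 101→Pit 103 = (-80, 115, -1.8).
Normal n = (Pit 101→Pit 102) × (Pit 101→Pit 103) = (-39939.3, -28369.8, -37435).
So ∂z/∂x = −n_x/n_z = −1.06690 and ∂z/∂y = −n_y/n_z = −0.75784.
|∇z| = √(a²+b²) = 1.30866, so dip δ = arctan(1.30866) = 52.62°.
True thickness = vertical thickness × cos δ = 54 × cos 52.62° = 32.8 m.

32.8 m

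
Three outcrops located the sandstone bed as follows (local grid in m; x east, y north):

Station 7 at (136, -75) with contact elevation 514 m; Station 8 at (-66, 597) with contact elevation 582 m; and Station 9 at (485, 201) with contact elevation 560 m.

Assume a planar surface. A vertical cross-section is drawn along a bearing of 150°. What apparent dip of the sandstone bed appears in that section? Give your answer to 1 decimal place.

Two edge vectors: Station 7→Station 8 = (-202, 672, 68), Station 7→Station 9 = (349, 276, 46).
Normal n = (Station 7→Station 8) × (Station 7→Station 9) = (12144, 33024, -290280).
So ∂z/∂x = −n_x/n_z = 0.04184 and ∂z/∂y = −n_y/n_z = 0.11377.
Unit vector along 150° is (sin 150°, cos 150°) = (0.5000, -0.8660).
Slope in that direction = a·(0.5000) + b·(-0.8660) = −0.07761.
Apparent dip = arctan|0.07761| = 4.4° (true dip is 6.9°, so apparent ≤ true as expected).

4.4°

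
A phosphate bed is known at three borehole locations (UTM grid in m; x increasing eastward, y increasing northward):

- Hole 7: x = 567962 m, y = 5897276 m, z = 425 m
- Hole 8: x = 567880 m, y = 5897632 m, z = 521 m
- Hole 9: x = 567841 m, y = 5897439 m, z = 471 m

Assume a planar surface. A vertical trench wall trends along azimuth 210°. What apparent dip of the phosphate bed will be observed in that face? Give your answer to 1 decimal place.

12.2°

Two edge vectors: Hole 7→Hole 8 = (-82, 356, 96), Hole 7→Hole 9 = (-121, 163, 46).
Normal n = (Hole 7→Hole 8) × (Hole 7→Hole 9) = (728, -7844, 29710).
So ∂z/∂x = −n_x/n_z = −0.02450 and ∂z/∂y = −n_y/n_z = 0.26402.
Unit vector along 210° is (sin 210°, cos 210°) = (-0.5000, -0.8660).
Slope in that direction = a·(-0.5000) + b·(-0.8660) = −0.21640.
Apparent dip = arctan|0.21640| = 12.2° (true dip is 14.9°, so apparent ≤ true as expected).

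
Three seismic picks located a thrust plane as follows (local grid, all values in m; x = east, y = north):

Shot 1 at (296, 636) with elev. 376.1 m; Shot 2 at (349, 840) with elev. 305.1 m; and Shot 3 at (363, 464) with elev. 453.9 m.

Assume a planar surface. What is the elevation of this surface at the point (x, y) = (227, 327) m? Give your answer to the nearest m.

Let the plane be z = a·x + b·y + c.
Shot 2−Shot 1: 53a + 204b = −71;  Shot 3−Shot 1: 67a − 172b = 77.8.
Solving gives a = 0.16060, b = −0.38976.
Then c = 376.1 − a·296 − b·636 = 576.45.
At (227, 327): z = 36.5 − 127.5 + 576.45 = 485.5 m.

485 m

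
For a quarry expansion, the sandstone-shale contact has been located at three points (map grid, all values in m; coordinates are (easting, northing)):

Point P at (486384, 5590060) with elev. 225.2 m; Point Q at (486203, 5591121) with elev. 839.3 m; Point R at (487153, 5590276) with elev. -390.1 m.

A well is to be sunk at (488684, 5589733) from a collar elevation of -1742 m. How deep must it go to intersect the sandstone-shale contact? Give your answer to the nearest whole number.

284 m

Let the plane be z = a·E + b·N + c.
Point Q−Point P: −181a + 1061b = 614.1;  Point R−Point P: 769a + 216b = −615.3.
Solving gives a = −0.91868340, b = 0.42207192.
Then c = 225.2 − a·486384 − b·5590060 = −1912349.24.
At (488684, 5589733): z_contact = −448945.9 + 2359269.3 − 1912349.24 = -2025.8 m.
Depth below ground = -1742 − (-2025.8) = 284 m.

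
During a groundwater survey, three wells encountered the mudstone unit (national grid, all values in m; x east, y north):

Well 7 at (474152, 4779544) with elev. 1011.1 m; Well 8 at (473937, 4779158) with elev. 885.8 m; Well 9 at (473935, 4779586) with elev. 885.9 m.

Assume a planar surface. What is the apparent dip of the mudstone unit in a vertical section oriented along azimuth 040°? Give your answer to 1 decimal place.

20.5°

Let the plane be z = a·x + b·y + c.
Well 8−Well 7: −215a − 386b = −125.3;  Well 9−Well 7: −217a + 42b = −125.2.
Solving gives a = 0.57753, b = 0.00293.
Unit vector along 040° is (sin 40°, cos 40°) = (0.6428, 0.7660).
Slope in that direction = a·(0.6428) + b·(0.7660) = 0.37347.
Apparent dip = arctan|0.37347| = 20.5° (true dip is 30.0°, so apparent ≤ true as expected).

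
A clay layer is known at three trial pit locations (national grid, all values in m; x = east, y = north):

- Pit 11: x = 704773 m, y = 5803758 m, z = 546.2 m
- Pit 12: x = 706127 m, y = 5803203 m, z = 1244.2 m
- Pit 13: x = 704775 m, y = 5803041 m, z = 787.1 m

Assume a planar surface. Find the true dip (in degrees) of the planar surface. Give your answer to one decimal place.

Let the plane be z = a·x + b·y + c.
Pit 12−Pit 11: 1354a − 555b = 698;  Pit 13−Pit 11: 2a − 717b = 240.9.
Solving gives a = 0.37822, b = −0.33493.
Gradient magnitude |∇z| = √(a² + b²) = √(0.14305 + 0.11218) = 0.50520.
True dip = arctan(0.50520) = 26.8°, dipping toward NW (azimuth ≈ 312°).

26.8°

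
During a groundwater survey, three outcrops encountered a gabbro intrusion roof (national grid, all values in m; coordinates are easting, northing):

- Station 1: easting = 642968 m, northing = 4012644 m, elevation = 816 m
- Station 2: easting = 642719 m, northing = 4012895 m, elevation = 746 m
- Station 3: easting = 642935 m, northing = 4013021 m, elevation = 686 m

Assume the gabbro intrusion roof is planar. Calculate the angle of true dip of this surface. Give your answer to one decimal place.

Two edge vectors: Station 1→Station 2 = (-249, 251, -70), Station 1→Station 3 = (-33, 377, -130).
Normal n = (Station 1→Station 2) × (Station 1→Station 3) = (-6240, -30060, -85590).
So ∂z/∂easting = −n_x/n_z = −0.07291 and ∂z/∂northing = −n_y/n_z = −0.35121.
Gradient magnitude |∇z| = √(a² + b²) = √(0.00532 + 0.12335) = 0.35870.
True dip = arctan(0.35870) = 19.7°, dipping toward NNE (azimuth ≈ 012°).

19.7°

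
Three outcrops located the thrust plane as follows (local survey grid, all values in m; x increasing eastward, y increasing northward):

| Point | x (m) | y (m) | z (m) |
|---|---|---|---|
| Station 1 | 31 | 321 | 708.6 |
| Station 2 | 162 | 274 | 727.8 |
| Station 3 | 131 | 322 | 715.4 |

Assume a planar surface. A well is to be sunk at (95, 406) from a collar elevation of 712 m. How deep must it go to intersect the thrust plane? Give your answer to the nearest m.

17 m

Let the plane be z = a·x + b·y + c.
Station 2−Station 1: 131a − 47b = 19.2;  Station 3−Station 1: 100a + 1b = 6.8.
Solving gives a = 0.07013, b = −0.21304.
Then c = 708.6 − a·31 − b·321 = 774.81.
At (95, 406): z_contact = 6.7 − 86.5 + 774.81 = 695.0 m.
Depth below ground = 712 − 695.0 = 17 m.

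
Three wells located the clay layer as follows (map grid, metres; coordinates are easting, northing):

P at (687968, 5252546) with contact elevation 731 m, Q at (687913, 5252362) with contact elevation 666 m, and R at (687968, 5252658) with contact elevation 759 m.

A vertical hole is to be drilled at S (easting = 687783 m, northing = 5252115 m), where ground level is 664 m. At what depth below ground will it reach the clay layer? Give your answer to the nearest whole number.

Let the plane be z = a·easting + b·northing + c.
Q−P: −55a − 184b = −65;  R−P: 0a + 112b = 28.
Solving gives a = 0.34545455, b = 0.25000000.
Then c = 731 − a·687968 − b·5252546 = −1550067.17.
At (687783, 5252115): z_contact = 237597.8 + 1313028.8 − 1550067.17 = 559.3 m.
Depth below ground = 664 − 559.3 = 105 m.

105 m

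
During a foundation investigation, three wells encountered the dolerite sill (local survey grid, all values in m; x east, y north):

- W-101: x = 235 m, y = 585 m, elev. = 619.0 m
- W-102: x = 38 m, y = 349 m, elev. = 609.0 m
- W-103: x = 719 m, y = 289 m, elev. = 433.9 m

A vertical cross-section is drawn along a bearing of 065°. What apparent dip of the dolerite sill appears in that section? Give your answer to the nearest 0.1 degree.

Two edge vectors: W-101→W-102 = (-197, -236, -10), W-101→W-103 = (484, -296, -185.1).
Normal n = (W-101→W-102) × (W-101→W-103) = (40723.6, -41304.7, 172536).
So ∂z/∂x = −n_x/n_z = −0.23603 and ∂z/∂y = −n_y/n_z = 0.23940.
Unit vector along 065° is (sin 65°, cos 65°) = (0.9063, 0.4226).
Slope in that direction = a·(0.9063) + b·(0.4226) = −0.11274.
Apparent dip = arctan|0.11274| = 6.4° (true dip is 18.6°, so apparent ≤ true as expected).

6.4°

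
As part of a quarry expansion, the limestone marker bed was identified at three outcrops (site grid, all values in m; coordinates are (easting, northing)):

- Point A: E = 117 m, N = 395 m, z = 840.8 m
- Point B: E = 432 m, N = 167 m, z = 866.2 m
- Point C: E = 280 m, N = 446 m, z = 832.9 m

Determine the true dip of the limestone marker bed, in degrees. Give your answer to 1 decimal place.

Let the plane be z = a·E + b·N + c.
Point B−Point A: 315a − 228b = 25.4;  Point C−Point A: 163a + 51b = −7.9.
Solving gives a = −0.00950, b = −0.12453.
Gradient magnitude |∇z| = √(a² + b²) = √(0.00009 + 0.01551) = 0.12489.
True dip = arctan(0.12489) = 7.1°, dipping toward N (azimuth ≈ 004°).

7.1°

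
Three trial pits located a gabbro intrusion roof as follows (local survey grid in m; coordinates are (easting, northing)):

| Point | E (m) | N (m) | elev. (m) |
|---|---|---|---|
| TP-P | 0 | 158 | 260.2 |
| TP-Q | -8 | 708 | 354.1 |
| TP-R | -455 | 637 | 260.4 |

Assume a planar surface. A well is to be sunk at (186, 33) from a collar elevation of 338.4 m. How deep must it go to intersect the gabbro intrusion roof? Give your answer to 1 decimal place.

Let the plane be z = a·E + b·N + c.
TP-Q−TP-P: −8a + 550b = 93.9;  TP-R−TP-P: −455a + 479b = 0.2.
Solving gives a = 0.18208, b = 0.17338.
Then c = 260.2 − a·0 − b·158 = 232.81.
At (186, 33): z_contact = 33.87 + 5.72 + 232.81 = 272.40 m.
Depth below ground = 338.4 − 272.40 = 66.0 m.

66.0 m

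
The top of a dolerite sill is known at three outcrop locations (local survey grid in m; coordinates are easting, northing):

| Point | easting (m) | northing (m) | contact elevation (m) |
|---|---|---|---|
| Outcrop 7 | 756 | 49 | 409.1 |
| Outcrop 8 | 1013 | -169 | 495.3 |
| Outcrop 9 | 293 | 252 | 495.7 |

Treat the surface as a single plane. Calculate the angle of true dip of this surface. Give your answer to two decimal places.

55.90°

Two edge vectors: Outcrop 7→Outcrop 8 = (257, -218, 86.2), Outcrop 7→Outcrop 9 = (-463, 203, 86.6).
Normal n = (Outcrop 7→Outcrop 8) × (Outcrop 7→Outcrop 9) = (-36377.4, -62166.8, -48763).
So ∂z/∂easting = −n_x/n_z = −0.74600 and ∂z/∂northing = −n_y/n_z = −1.27488.
Gradient magnitude |∇z| = √(a² + b²) = √(0.55652 + 1.62531) = 1.47710.
True dip = arctan(1.47710) = 55.90°, dipping toward NNE (azimuth ≈ 030°).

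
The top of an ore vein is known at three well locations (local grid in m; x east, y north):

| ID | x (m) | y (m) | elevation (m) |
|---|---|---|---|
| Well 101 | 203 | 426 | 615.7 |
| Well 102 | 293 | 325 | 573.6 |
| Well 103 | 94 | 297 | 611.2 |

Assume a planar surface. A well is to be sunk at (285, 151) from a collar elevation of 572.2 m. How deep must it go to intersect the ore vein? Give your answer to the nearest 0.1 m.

Two edge vectors: Well 101→Well 102 = (90, -101, -42.1), Well 101→Well 103 = (-109, -129, -4.5).
Normal n = (Well 101→Well 102) × (Well 101→Well 103) = (-4976.4, 4993.9, -22619).
So ∂z/∂x = −n_x/n_z = −0.22001 and ∂z/∂y = −n_y/n_z = 0.22078.
Intercept c from Well 101: 615.7 + 44.66 − 94.05 = 566.31.
At (285, 151): z_contact = −62.70 + 33.34 + 566.31 = 536.94 m.
Depth below ground = 572.2 − 536.94 = 35.3 m.

35.3 m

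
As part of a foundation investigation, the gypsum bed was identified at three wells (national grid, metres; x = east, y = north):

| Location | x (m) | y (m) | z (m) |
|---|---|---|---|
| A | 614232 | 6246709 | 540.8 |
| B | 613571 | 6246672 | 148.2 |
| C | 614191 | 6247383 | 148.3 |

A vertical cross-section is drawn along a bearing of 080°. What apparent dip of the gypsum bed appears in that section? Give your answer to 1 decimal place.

Let the plane be z = a·x + b·y + c.
B−A: −661a − 37b = −392.6;  C−A: −41a + 674b = −392.5.
Solving gives a = 0.62442, b = −0.54436.
Unit vector along 080° is (sin 80°, cos 80°) = (0.9848, 0.1736).
Slope in that direction = a·(0.9848) + b·(0.1736) = 0.52041.
Apparent dip = arctan|0.52041| = 27.5° (true dip is 39.6°, so apparent ≤ true as expected).

27.5°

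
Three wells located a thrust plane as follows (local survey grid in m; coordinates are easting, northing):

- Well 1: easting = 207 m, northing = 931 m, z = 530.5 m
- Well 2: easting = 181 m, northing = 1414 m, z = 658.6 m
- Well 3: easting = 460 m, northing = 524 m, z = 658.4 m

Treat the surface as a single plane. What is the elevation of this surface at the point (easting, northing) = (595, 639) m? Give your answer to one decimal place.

833.0 m

Let the plane be z = a·easting + b·northing + c.
Well 2−Well 1: −26a + 483b = 128.1;  Well 3−Well 1: 253a − 407b = 127.9.
Solving gives a = 1.020565, b = 0.320155.
Then c = 530.5 − a·207 − b·931 = 21.18.
At (595, 639): z = 607.2 + 204.6 + 21.18 = 833.0 m.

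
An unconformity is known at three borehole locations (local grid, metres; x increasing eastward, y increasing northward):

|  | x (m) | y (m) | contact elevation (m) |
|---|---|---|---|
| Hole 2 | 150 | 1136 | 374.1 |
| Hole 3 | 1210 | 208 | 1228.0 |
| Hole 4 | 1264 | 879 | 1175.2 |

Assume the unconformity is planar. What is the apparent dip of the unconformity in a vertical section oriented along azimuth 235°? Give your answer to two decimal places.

Let the plane be z = a·x + b·y + c.
Hole 3−Hole 2: 1060a − 928b = 853.9;  Hole 4−Hole 2: 1114a − 257b = 801.1.
Solving gives a = 0.68819, b = −0.13407.
Unit vector along 235° is (sin 235°, cos 235°) = (-0.8192, -0.5736).
Slope in that direction = a·(-0.8192) + b·(-0.5736) = −0.48683.
Apparent dip = arctan|0.48683| = 25.96° (true dip is 35.0°, so apparent ≤ true as expected).

25.96°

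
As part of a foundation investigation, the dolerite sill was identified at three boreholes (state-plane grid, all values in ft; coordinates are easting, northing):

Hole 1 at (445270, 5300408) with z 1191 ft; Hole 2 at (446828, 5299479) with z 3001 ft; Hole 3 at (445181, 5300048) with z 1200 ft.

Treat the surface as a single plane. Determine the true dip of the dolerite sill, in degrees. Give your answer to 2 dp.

Let the plane be z = a·easting + b·northing + c.
Hole 2−Hole 1: 1558a − 929b = 1810;  Hole 3−Hole 1: −89a − 360b = 9.
Solving gives a = 0.99950, b = −0.27210.
Gradient magnitude |∇z| = √(a² + b²) = √(0.99900 + 0.07404) = 1.03588.
True dip = arctan(1.03588) = 46.01°, dipping toward WNW (azimuth ≈ 285°).

46.01°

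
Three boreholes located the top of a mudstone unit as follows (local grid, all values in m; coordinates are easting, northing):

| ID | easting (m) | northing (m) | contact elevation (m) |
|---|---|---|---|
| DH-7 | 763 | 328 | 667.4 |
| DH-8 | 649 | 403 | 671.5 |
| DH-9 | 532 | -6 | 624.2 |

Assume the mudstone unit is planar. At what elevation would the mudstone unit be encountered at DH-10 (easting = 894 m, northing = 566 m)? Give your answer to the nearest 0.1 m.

Two edge vectors: DH-7→DH-8 = (-114, 75, 4.1), DH-7→DH-9 = (-231, -334, -43.2).
Normal n = (DH-7→DH-8) × (DH-7→DH-9) = (-1870.6, -5871.9, 55401).
So ∂z/∂easting = −n_x/n_z = 0.03376 and ∂z/∂northing = −n_y/n_z = 0.10599.
Intercept c from DH-7: 667.4 − 25.76 − 34.76 = 606.87.
At (894, 566): z = 30.2 + 60.0 + 606.87 = 697.0 m.

697.0 m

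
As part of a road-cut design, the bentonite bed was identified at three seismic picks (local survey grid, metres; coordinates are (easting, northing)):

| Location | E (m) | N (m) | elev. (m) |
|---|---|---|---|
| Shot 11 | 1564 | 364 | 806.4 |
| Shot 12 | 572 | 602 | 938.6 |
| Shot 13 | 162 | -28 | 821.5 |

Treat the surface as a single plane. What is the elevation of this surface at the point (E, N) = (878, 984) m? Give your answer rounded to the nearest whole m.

1005 m

Two edge vectors: Shot 11→Shot 12 = (-992, 238, 132.2), Shot 11→Shot 13 = (-1402, -392, 15.1).
Normal n = (Shot 11→Shot 12) × (Shot 11→Shot 13) = (55416.2, -170365.2, 722540).
So ∂z/∂E = −n_x/n_z = −0.07670 and ∂z/∂N = −n_y/n_z = 0.23579.
Intercept c from Shot 11: 806.4 + 119.95 − 85.83 = 840.53.
At (878, 984): z = −67.3 + 232.0 + 840.53 = 1005.2 m.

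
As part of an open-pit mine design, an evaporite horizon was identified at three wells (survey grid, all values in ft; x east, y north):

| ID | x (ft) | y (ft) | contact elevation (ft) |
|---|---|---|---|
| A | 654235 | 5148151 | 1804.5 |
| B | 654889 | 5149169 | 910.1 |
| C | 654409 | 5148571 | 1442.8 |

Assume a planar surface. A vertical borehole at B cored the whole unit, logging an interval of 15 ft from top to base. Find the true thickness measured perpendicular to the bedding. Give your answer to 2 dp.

11.52 ft

Two edge vectors: A→B = (654, 1018, -894.4), A→C = (174, 420, -361.7).
Normal n = (A→B) × (A→C) = (7437.4, 80926.2, 97548).
So ∂z/∂x = −n_x/n_z = −0.07624 and ∂z/∂y = −n_y/n_z = −0.82960.
|∇z| = √(a²+b²) = 0.83310, so dip δ = arctan(0.83310) = 39.80°.
True thickness = vertical thickness × cos δ = 15 × cos 39.80° = 11.52 ft.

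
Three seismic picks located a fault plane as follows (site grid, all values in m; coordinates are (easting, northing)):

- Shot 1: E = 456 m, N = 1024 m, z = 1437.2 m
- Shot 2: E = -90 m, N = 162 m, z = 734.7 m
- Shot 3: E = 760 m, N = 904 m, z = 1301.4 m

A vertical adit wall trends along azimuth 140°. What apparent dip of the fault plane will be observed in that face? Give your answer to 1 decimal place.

Let the plane be z = a·E + b·N + c.
Shot 2−Shot 1: −546a − 862b = −702.5;  Shot 3−Shot 1: 304a − 120b = −135.8.
Solving gives a = −0.10001, b = 0.87831.
Unit vector along 140° is (sin 140°, cos 140°) = (0.6428, -0.7660).
Slope in that direction = a·(0.6428) + b·(-0.7660) = −0.73711.
Apparent dip = arctan|0.73711| = 36.4° (true dip is 41.5°, so apparent ≤ true as expected).

36.4°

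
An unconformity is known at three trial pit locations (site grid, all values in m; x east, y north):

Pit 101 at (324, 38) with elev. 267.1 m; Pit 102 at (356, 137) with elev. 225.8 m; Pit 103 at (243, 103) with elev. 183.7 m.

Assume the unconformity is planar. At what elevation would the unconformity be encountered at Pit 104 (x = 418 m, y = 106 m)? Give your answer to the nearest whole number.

278 m

Two edge vectors: Pit 101→Pit 102 = (32, 99, -41.3), Pit 101→Pit 103 = (-81, 65, -83.4).
Normal n = (Pit 101→Pit 102) × (Pit 101→Pit 103) = (-5572.1, 6014.1, 10099).
So ∂z/∂x = −n_x/n_z = 0.55175 and ∂z/∂y = −n_y/n_z = −0.59551.
Intercept c from Pit 101: 267.1 − 178.77 + 22.63 = 110.96.
At (418, 106): z = 230.6 − 63.1 + 110.96 = 278.5 m.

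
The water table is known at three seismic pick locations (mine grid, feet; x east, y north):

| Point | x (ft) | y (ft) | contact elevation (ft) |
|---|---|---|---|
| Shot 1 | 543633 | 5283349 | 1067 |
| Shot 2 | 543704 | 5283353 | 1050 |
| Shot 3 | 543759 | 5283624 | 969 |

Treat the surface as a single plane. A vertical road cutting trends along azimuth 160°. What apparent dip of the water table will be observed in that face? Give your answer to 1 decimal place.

9.1°

Two edge vectors: Shot 1→Shot 2 = (71, 4, -17), Shot 1→Shot 3 = (126, 275, -98).
Normal n = (Shot 1→Shot 2) × (Shot 1→Shot 3) = (4283, 4816, 19021).
So ∂z/∂x = −n_x/n_z = −0.22517 and ∂z/∂y = −n_y/n_z = −0.25319.
Unit vector along 160° is (sin 160°, cos 160°) = (0.3420, -0.9397).
Slope in that direction = a·(0.3420) + b·(-0.9397) = 0.16091.
Apparent dip = arctan|0.16091| = 9.1° (true dip is 18.7°, so apparent ≤ true as expected).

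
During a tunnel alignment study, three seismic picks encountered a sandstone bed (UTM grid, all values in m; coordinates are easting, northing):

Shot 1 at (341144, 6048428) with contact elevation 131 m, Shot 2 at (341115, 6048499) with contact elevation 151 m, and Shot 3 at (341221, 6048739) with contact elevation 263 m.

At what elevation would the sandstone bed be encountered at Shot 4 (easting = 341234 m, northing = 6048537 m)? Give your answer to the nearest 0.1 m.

191.0 m

Two edge vectors: Shot 1→Shot 2 = (-29, 71, 20), Shot 1→Shot 3 = (77, 311, 132).
Normal n = (Shot 1→Shot 2) × (Shot 1→Shot 3) = (3152, 5368, -14486).
So ∂z/∂easting = −n_x/n_z = 0.217589397 and ∂z/∂northing = −n_y/n_z = 0.370564683.
Intercept c from Shot 1: 131 − 74229.32 − 2241333.81 = −2315432.12.
At (341234, 6048537): z = 74248.9 + 2241374.2 − 2315432.12 = 191.0 m.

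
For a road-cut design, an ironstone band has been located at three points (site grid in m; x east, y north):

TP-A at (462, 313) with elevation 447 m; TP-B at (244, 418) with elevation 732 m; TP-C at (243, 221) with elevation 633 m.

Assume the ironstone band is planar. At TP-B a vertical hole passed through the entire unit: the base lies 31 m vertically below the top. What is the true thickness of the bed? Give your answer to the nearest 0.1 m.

Two edge vectors: TP-A→TP-B = (-218, 105, 285), TP-A→TP-C = (-219, -92, 186).
Normal n = (TP-A→TP-B) × (TP-A→TP-C) = (45750, -21867, 43051).
So ∂z/∂x = −n_x/n_z = −1.06269 and ∂z/∂y = −n_y/n_z = 0.50793.
|∇z| = √(a²+b²) = 1.17784, so dip δ = arctan(1.17784) = 49.67°.
True thickness = vertical thickness × cos δ = 31 × cos 49.67° = 20.1 m.

20.1 m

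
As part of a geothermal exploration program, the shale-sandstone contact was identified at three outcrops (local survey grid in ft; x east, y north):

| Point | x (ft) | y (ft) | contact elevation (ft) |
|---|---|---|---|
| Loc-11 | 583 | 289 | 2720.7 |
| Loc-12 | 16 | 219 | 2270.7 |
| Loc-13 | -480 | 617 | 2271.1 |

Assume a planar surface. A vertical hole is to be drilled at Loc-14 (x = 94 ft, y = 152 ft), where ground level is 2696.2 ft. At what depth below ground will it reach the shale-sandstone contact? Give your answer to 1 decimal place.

Two edge vectors: Loc-11→Loc-12 = (-567, -70, -450), Loc-11→Loc-13 = (-1063, 328, -449.6).
Normal n = (Loc-11→Loc-12) × (Loc-11→Loc-13) = (179072, 223426.8, -260386).
So ∂z/∂x = −n_x/n_z = 0.68772 and ∂z/∂y = −n_y/n_z = 0.85806.
Intercept c from Loc-11: 2720.7 − 400.94 − 247.98 = 2071.78.
At (94, 152): z_contact = 64.65 + 130.43 + 2071.78 = 2266.85 ft.
Depth below ground = 2696.2 − 2266.85 = 429.3 ft.

429.3 ft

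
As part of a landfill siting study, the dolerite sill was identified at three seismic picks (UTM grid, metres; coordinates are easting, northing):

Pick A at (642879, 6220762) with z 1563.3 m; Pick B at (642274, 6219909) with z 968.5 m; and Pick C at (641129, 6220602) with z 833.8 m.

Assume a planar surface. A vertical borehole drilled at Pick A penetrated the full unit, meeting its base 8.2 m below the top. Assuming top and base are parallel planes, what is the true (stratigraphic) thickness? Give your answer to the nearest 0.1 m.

Let the plane be z = a·easting + b·northing + c.
Pick B−Pick A: −605a − 853b = −594.8;  Pick C−Pick A: −1750a − 160b = −729.5.
Solving gives a = 0.37759, b = 0.42949.
|∇z| = √(a²+b²) = 0.57187, so dip δ = arctan(0.57187) = 29.76°.
True thickness = vertical thickness × cos δ = 8.2 × cos 29.76° = 7.1 m.

7.1 m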